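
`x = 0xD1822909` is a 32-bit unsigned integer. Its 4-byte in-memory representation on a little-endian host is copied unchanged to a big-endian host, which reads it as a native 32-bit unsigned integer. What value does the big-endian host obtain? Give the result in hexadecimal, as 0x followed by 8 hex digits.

Stored little-endian, the bytes at ascending addresses are 09 29 82 D1.
Read back as big-endian, the last byte is least significant, giving 0x092982D1.

0x092982D1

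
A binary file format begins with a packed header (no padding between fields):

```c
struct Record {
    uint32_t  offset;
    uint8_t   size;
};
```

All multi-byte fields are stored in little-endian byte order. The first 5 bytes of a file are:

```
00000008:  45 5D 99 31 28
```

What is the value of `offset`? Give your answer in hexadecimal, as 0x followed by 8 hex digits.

0x31995D45

`offset` is the first field, at byte offset 0, occupying 4 bytes.
Bytes at offsets 0..3: 45 5D 99 31.
Little-endian stores the least-significant byte at the lowest address.
Reassemble most-significant byte first: 31 99 5D 45 → 0x31995D45.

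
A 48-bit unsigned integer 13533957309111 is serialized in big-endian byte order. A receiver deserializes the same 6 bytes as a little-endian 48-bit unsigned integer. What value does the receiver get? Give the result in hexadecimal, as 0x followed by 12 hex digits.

13533957309111 in 48-bit hexadecimal is 0x0C4F1EB7C2B7.
Stored big-endian, the bytes at ascending addresses are 0C 4F 1E B7 C2 B7.
Read back as little-endian, the first byte is least significant, giving 0xB7C2B71E4F0C.

0xB7C2B71E4F0C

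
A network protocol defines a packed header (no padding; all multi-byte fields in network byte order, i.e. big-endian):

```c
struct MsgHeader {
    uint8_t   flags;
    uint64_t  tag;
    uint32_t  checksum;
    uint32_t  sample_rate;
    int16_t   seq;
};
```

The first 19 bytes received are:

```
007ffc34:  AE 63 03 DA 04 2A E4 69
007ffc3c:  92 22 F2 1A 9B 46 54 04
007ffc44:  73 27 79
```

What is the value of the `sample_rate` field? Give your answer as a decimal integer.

`sample_rate` follows `flags` (1 B), `tag` (8 B), `checksum` (4 B), so it starts at offset 1 + 8 + 4 = 13 and occupies 4 bytes.
Bytes at offsets 13..16: 46 54 04 73.
Big-endian: lowest address holds the most-significant byte.
The bytes are already most-significant first: 0x46540473.
0x46540473 = 1179911283.

1179911283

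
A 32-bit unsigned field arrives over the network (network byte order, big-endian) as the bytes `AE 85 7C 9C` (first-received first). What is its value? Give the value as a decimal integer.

2927983772

In big-endian order the high byte comes first in memory.
The bytes are already most-significant first: 0xAE857C9C.
0xAE857C9C = 2927983772.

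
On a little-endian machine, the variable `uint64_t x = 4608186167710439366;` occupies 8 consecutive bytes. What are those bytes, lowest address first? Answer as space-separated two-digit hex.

4608186167710439366 in hexadecimal, padded to 64 bits, is 0x3FF390E7813FD7C6.
Split into bytes (most-significant first): 3F F3 90 E7 81 3F D7 C6.
In little-endian order the low byte comes first in memory.
So at ascending addresses the bytes are C6 D7 3F 81 E7 90 F3 3F.

C6 D7 3F 81 E7 90 F3 3F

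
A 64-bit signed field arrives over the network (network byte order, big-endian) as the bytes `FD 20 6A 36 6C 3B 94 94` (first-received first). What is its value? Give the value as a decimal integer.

In big-endian order the high byte comes first in memory.
The bytes are already most-significant first: 0xFD206A366C3B9494.
Top bit is set, so as a signed 64-bit value this is 0xFD206A366C3B9494 − 2^64 = -207048800882420588.

-207048800882420588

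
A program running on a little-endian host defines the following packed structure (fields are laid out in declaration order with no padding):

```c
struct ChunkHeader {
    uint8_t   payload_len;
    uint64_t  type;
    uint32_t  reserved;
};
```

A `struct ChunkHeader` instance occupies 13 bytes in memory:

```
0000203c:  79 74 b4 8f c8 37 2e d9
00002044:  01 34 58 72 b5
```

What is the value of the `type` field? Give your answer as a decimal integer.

133188481107080308

`type` follows `payload_len` (1 byte), so it starts at byte offset 1 and occupies 8 bytes.
Bytes at offsets 1..8: 74 B4 8F C8 37 2E D9 01.
Little-endian stores the least-significant byte at the lowest address.
Reassemble most-significant byte first: 01 D9 2E 37 C8 8F B4 74 → 0x01D92E37C88FB474.
0x01D92E37C88FB474 = 133188481107080308.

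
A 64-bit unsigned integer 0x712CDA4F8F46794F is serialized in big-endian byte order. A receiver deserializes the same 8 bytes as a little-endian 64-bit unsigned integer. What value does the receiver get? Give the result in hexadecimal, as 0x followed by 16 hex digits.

0x4F79468F4FDA2C71

Stored big-endian, the bytes at ascending addresses are 71 2C DA 4F 8F 46 79 4F.
Read back as little-endian, the first byte is least significant, giving 0x4F79468F4FDA2C71.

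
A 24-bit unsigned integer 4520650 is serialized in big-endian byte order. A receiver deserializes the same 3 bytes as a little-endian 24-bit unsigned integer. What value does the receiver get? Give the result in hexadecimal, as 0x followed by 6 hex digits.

0xCAFA44

4520650 in 24-bit hexadecimal is 0x44FACA.
Stored big-endian, the bytes at ascending addresses are 44 FA CA.
Read back as little-endian, the first byte is least significant, giving 0xCAFA44.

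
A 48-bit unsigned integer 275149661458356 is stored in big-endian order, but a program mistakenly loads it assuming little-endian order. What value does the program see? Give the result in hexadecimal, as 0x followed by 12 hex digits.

0xB4CFD4453FFA

275149661458356 in 48-bit hexadecimal is 0xFA3F45D4CFB4.
Stored big-endian, the bytes at ascending addresses are FA 3F 45 D4 CF B4.
Read back as little-endian, the first byte is least significant, giving 0xB4CFD4453FFA.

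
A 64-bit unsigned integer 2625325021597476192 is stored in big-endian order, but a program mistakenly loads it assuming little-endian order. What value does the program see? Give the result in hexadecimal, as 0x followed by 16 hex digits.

2625325021597476192 in 64-bit hexadecimal is 0x246F073294432560.
Stored big-endian, the bytes at ascending addresses are 24 6F 07 32 94 43 25 60.
Read back as little-endian, the first byte is least significant, giving 0x6025439432076F24.

0x6025439432076F24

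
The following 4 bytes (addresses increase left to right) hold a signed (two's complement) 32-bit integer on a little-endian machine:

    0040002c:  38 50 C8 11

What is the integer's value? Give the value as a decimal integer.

298340408

In little-endian order the low byte comes first in memory.
Reassemble most-significant byte first: 11 C8 50 38 → 0x11C85038.
0x11C85038 = 298340408.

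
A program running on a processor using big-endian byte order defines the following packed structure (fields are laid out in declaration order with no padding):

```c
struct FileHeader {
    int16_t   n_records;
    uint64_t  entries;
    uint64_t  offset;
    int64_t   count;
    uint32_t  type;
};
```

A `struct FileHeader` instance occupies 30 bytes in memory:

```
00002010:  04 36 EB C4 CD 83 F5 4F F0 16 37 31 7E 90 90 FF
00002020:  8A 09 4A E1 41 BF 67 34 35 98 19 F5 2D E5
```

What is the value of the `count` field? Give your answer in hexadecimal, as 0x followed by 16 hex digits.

0x4AE141BF67343598

`count` follows `n_records` (2 B), `entries` (8 B), `offset` (8 B), so it starts at offset 2 + 8 + 8 = 18 and occupies 8 bytes.
Bytes at offsets 18..25: 4A E1 41 BF 67 34 35 98.
In big-endian order the high byte comes first in memory.
The bytes are already most-significant first: 0x4AE141BF67343598.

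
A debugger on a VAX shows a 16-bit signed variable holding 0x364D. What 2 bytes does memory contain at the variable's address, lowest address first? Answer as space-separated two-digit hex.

4D 36

Split into bytes (most-significant first): 36 4D.
Little-endian stores the least-significant byte at the lowest address.
So at ascending addresses the bytes are 4D 36.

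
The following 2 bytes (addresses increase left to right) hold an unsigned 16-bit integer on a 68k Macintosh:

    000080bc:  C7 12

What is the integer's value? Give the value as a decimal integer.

Big-endian stores the most-significant byte at the lowest address.
The bytes are already most-significant first: 0xC712.
0xC712 = 50962.

50962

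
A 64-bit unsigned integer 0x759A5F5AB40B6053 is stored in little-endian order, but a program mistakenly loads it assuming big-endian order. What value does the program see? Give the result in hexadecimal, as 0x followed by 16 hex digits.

Stored little-endian, the bytes at ascending addresses are 53 60 0B B4 5A 5F 9A 75.
Read back as big-endian, the last byte is least significant, giving 0x53600BB45A5F9A75.

0x53600BB45A5F9A75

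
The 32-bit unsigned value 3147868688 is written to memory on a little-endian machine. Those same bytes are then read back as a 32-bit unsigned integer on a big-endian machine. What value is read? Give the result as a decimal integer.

279617723

3147868688 in 32-bit hexadecimal is 0xBBA0AA10.
Stored little-endian, the bytes at ascending addresses are 10 AA A0 BB.
Read back as big-endian, the last byte is least significant, giving 0x10AAA0BB.
0x10AAA0BB = 279617723.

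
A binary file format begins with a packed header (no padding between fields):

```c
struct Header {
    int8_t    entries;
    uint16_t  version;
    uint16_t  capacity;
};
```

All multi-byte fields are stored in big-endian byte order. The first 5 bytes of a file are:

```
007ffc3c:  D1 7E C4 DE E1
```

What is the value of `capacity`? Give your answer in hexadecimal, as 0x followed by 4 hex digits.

`capacity` follows `entries` (1 B), `version` (2 B), so it starts at offset 1 + 2 = 3 and occupies 2 bytes.
Bytes at offsets 3..4: DE E1.
In big-endian order the high byte comes first in memory.
The bytes are already most-significant first: 0xDEE1.

0xDEE1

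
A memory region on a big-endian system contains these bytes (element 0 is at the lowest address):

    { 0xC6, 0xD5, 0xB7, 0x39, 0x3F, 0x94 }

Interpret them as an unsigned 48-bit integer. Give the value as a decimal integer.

218621204316052

Big-endian: lowest address holds the most-significant byte.
The bytes are already most-significant first: 0xC6D5B7393F94.
0xC6D5B7393F94 = 218621204316052.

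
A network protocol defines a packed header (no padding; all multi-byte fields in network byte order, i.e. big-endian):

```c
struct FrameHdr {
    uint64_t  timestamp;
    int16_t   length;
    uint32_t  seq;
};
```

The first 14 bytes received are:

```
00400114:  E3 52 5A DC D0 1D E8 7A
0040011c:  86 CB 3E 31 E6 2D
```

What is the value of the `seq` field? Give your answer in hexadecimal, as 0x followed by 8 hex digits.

0x3E31E62D

`seq` follows `timestamp` (8 B), `length` (2 B), so it starts at offset 8 + 2 = 10 and occupies 4 bytes.
Bytes at offsets 10..13: 3E 31 E6 2D.
Big-endian: lowest address holds the most-significant byte.
The bytes are already most-significant first: 0x3E31E62D.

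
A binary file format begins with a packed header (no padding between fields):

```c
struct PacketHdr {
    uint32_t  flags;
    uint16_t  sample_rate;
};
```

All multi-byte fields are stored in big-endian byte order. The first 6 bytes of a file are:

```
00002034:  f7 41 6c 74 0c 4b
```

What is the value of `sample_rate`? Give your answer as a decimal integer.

`sample_rate` follows `flags` (4 bytes), so it starts at byte offset 4 and occupies 2 bytes.
Bytes at offsets 4..5: 0C 4B.
Big-endian stores the most-significant byte at the lowest address.
The bytes are already most-significant first: 0x0C4B.
0x0C4B = 3147.

3147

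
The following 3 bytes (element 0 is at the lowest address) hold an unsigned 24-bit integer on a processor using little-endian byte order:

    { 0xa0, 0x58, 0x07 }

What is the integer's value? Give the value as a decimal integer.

481440

Little-endian: lowest address holds the least-significant byte.
Reassemble most-significant byte first: 07 58 A0 → 0x0758A0.
0x0758A0 = 481440.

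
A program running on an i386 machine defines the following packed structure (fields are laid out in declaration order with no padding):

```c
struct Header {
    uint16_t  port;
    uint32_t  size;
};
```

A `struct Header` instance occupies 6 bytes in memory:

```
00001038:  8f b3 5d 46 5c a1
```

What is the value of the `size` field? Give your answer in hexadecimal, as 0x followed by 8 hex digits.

`size` follows `port` (2 bytes), so it starts at byte offset 2 and occupies 4 bytes.
Bytes at offsets 2..5: 5D 46 5C A1.
In little-endian order the low byte comes first in memory.
Reassemble most-significant byte first: A1 5C 46 5D → 0xA15C465D.

0xA15C465D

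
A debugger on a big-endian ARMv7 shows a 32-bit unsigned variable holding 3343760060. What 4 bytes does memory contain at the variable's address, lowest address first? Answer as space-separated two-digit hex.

3343760060 in hexadecimal, padded to 32 bits, is 0xC74DBABC.
Split into bytes (most-significant first): C7 4D BA BC.
Big-endian: lowest address holds the most-significant byte.
So the memory order matches the most-significant-first order: C7 4D BA BC.

C7 4D BA BC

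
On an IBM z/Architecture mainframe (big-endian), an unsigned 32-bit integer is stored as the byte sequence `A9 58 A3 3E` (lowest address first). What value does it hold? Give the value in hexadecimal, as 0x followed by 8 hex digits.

Big-endian stores the most-significant byte at the lowest address.
The bytes are already most-significant first: 0xA958A33E.

0xA958A33E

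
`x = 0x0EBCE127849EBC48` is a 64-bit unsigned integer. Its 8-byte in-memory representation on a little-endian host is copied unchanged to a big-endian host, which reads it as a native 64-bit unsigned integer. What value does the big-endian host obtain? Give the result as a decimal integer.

5241238356794391566

Stored little-endian, the bytes at ascending addresses are 48 BC 9E 84 27 E1 BC 0E.
Read back as big-endian, the last byte is least significant, giving 0x48BC9E8427E1BC0E.
0x48BC9E8427E1BC0E = 5241238356794391566.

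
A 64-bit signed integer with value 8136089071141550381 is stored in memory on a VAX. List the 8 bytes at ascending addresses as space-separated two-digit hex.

2D 79 54 42 E7 31 E9 70

8136089071141550381 in hexadecimal, padded to 64 bits, is 0x70E931E74254792D.
Split into bytes (most-significant first): 70 E9 31 E7 42 54 79 2D.
Little-endian: lowest address holds the least-significant byte.
So at ascending addresses the bytes are 2D 79 54 42 E7 31 E9 70.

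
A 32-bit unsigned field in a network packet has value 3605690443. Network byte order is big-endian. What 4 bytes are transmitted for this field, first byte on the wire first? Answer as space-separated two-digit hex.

D6 EA 78 4B

3605690443 in hexadecimal, padded to 32 bits, is 0xD6EA784B.
Split into bytes (most-significant first): D6 EA 78 4B.
Big-endian: lowest address holds the most-significant byte.
So the memory order matches the most-significant-first order: D6 EA 78 4B.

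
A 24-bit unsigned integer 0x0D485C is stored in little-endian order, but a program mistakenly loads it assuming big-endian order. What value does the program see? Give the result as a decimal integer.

Stored little-endian, the bytes at ascending addresses are 5C 48 0D.
Read back as big-endian, the last byte is least significant, giving 0x5C480D.
0x5C480D = 6047757.

6047757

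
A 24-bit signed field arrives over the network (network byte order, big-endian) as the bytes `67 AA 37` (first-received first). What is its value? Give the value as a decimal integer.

In big-endian order the high byte comes first in memory.
The bytes are already most-significant first: 0x67AA37.
0x67AA37 = 6793783.

6793783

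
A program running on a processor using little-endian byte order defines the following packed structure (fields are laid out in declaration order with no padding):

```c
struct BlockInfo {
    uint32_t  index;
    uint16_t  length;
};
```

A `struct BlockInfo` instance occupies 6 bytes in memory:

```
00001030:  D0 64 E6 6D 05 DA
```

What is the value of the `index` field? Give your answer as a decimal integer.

1843815632

`index` is the first field, at byte offset 0, occupying 4 bytes.
Bytes at offsets 0..3: D0 64 E6 6D.
In little-endian order the low byte comes first in memory.
Reassemble most-significant byte first: 6D E6 64 D0 → 0x6DE664D0.
0x6DE664D0 = 1843815632.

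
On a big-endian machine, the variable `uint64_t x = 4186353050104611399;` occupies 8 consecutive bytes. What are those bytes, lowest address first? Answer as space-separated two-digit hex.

3A 18 E9 EB 37 DB C2 47

4186353050104611399 in hexadecimal, padded to 64 bits, is 0x3A18E9EB37DBC247.
Split into bytes (most-significant first): 3A 18 E9 EB 37 DB C2 47.
Big-endian stores the most-significant byte at the lowest address.
So the memory order matches the most-significant-first order: 3A 18 E9 EB 37 DB C2 47.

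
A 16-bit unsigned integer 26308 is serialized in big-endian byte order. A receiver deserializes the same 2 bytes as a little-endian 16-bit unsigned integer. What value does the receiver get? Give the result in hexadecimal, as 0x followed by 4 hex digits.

0xC466

26308 in 16-bit hexadecimal is 0x66C4.
Stored big-endian, the bytes at ascending addresses are 66 C4.
Read back as little-endian, the first byte is least significant, giving 0xC466.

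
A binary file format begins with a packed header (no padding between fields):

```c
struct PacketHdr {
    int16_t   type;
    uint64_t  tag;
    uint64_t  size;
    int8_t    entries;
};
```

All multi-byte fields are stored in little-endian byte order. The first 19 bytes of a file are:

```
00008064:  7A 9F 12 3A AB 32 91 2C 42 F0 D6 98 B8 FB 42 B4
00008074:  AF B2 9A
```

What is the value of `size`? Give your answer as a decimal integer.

12875708059459557590

`size` follows `type` (2 B), `tag` (8 B), so it starts at offset 2 + 8 = 10 and occupies 8 bytes.
Bytes at offsets 10..17: D6 98 B8 FB 42 B4 AF B2.
In little-endian order the low byte comes first in memory.
Reassemble most-significant byte first: B2 AF B4 42 FB B8 98 D6 → 0xB2AFB442FBB898D6.
0xB2AFB442FBB898D6 = 12875708059459557590.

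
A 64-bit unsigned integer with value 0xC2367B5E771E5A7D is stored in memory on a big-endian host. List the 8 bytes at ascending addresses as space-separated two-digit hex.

C2 36 7B 5E 77 1E 5A 7D

Split into bytes (most-significant first): C2 36 7B 5E 77 1E 5A 7D.
In big-endian order the high byte comes first in memory.
So the memory order matches the most-significant-first order: C2 36 7B 5E 77 1E 5A 7D.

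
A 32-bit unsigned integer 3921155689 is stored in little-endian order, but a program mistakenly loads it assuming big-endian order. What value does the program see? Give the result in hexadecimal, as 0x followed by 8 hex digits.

3921155689 in 32-bit hexadecimal is 0xE9B81669.
Stored little-endian, the bytes at ascending addresses are 69 16 B8 E9.
Read back as big-endian, the last byte is least significant, giving 0x6916B8E9.

0x6916B8E9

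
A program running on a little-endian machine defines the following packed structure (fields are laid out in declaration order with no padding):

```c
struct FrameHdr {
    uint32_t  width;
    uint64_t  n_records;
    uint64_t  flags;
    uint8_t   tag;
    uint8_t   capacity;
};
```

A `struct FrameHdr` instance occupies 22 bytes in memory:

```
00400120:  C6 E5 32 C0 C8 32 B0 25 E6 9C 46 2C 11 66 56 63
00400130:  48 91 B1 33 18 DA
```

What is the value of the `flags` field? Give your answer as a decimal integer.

3724918106902390289

`flags` follows `width` (4 B), `n_records` (8 B), so it starts at offset 4 + 8 = 12 and occupies 8 bytes.
Bytes at offsets 12..19: 11 66 56 63 48 91 B1 33.
In little-endian order the low byte comes first in memory.
Reassemble most-significant byte first: 33 B1 91 48 63 56 66 11 → 0x33B1914863566611.
0x33B1914863566611 = 3724918106902390289.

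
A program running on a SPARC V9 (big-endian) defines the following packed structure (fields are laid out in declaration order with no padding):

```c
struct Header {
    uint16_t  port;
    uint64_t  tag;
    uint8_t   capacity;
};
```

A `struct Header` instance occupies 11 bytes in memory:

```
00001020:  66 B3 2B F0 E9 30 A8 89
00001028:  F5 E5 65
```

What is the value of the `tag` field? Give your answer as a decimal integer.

3166286933236774373

`tag` follows `port` (2 bytes), so it starts at byte offset 2 and occupies 8 bytes.
Bytes at offsets 2..9: 2B F0 E9 30 A8 89 F5 E5.
Big-endian: lowest address holds the most-significant byte.
The bytes are already most-significant first: 0x2BF0E930A889F5E5.
0x2BF0E930A889F5E5 = 3166286933236774373.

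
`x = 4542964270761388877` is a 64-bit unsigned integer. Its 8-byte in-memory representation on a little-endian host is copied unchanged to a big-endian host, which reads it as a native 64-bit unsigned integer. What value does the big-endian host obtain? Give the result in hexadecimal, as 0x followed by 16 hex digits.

4542964270761388877 in 64-bit hexadecimal is 0x3F0BD9EF42062B4D.
Stored little-endian, the bytes at ascending addresses are 4D 2B 06 42 EF D9 0B 3F.
Read back as big-endian, the last byte is least significant, giving 0x4D2B0642EFD90B3F.

0x4D2B0642EFD90B3F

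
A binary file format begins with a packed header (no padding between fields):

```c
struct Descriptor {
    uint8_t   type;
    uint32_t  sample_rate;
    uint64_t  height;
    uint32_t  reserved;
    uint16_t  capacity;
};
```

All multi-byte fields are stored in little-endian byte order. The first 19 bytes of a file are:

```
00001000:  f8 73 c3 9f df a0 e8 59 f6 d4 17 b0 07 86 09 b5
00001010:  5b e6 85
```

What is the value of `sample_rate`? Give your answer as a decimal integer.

3751789427

`sample_rate` follows `type` (1 byte), so it starts at byte offset 1 and occupies 4 bytes.
Bytes at offsets 1..4: 73 C3 9F DF.
Little-endian: lowest address holds the least-significant byte.
Reassemble most-significant byte first: DF 9F C3 73 → 0xDF9FC373.
0xDF9FC373 = 3751789427.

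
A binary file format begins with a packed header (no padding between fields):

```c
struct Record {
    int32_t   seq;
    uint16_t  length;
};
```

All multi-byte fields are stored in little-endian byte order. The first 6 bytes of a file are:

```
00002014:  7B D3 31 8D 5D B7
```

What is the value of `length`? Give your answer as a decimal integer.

46941

`length` follows `seq` (4 bytes), so it starts at byte offset 4 and occupies 2 bytes.
Bytes at offsets 4..5: 5D B7.
Little-endian: lowest address holds the least-significant byte.
Reassemble most-significant byte first: B7 5D → 0xB75D.
0xB75D = 46941.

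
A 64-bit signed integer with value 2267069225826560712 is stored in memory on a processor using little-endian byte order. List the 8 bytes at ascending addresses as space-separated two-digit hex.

2267069225826560712 in hexadecimal, padded to 64 bits, is 0x1F763F730E9CAAC8.
Split into bytes (most-significant first): 1F 76 3F 73 0E 9C AA C8.
Little-endian: lowest address holds the least-significant byte.
So at ascending addresses the bytes are C8 AA 9C 0E 73 3F 76 1F.

C8 AA 9C 0E 73 3F 76 1F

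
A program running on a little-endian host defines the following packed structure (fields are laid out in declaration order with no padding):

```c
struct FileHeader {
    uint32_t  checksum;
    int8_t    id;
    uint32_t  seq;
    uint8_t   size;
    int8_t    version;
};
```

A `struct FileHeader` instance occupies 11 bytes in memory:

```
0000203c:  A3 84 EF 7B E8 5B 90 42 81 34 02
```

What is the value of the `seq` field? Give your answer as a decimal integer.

`seq` follows `checksum` (4 B), `id` (1 B), so it starts at offset 4 + 1 = 5 and occupies 4 bytes.
Bytes at offsets 5..8: 5B 90 42 81.
Little-endian: lowest address holds the least-significant byte.
Reassemble most-significant byte first: 81 42 90 5B → 0x8142905B.
0x8142905B = 2168623195.

2168623195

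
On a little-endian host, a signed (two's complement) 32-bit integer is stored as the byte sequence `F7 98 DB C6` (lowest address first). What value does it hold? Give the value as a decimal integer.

In little-endian order the low byte comes first in memory.
Reassemble most-significant byte first: C6 DB 98 F7 → 0xC6DB98F7.
Top bit is set, so as a signed 32-bit value this is 0xC6DB98F7 − 2^32 = -958686985.

-958686985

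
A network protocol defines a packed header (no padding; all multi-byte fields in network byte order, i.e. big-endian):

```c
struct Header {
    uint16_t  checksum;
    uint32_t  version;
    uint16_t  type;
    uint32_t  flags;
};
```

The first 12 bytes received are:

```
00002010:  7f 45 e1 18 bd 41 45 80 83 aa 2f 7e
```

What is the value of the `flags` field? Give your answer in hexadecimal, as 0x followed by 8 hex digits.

0x83AA2F7E

`flags` follows `checksum` (2 B), `version` (4 B), `type` (2 B), so it starts at offset 2 + 4 + 2 = 8 and occupies 4 bytes.
Bytes at offsets 8..11: 83 AA 2F 7E.
In big-endian order the high byte comes first in memory.
The bytes are already most-significant first: 0x83AA2F7E.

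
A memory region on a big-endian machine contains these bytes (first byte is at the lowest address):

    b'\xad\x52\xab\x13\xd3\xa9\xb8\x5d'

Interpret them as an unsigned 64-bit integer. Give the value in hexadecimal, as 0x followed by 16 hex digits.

0xAD52AB13D3A9B85D

In big-endian order the high byte comes first in memory.
The bytes are already most-significant first: 0xAD52AB13D3A9B85D.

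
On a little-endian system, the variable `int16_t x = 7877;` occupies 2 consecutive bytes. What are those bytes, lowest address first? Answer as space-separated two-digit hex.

C5 1E

7877 in hexadecimal, padded to 16 bits, is 0x1EC5.
Split into bytes (most-significant first): 1E C5.
Little-endian: lowest address holds the least-significant byte.
So at ascending addresses the bytes are C5 1E.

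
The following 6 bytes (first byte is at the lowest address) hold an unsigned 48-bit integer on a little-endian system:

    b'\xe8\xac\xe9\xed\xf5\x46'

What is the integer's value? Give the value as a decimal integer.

Little-endian: lowest address holds the least-significant byte.
Reassemble most-significant byte first: 46 F5 ED E9 AC E8 → 0x46F5EDE9ACE8.
0x46F5EDE9ACE8 = 78022072446184.

78022072446184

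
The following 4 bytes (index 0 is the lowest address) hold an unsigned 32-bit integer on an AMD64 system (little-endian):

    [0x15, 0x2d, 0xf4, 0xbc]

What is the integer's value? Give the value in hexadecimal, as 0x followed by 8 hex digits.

0xBCF42D15

Little-endian stores the least-significant byte at the lowest address.
Reassemble most-significant byte first: BC F4 2D 15 → 0xBCF42D15.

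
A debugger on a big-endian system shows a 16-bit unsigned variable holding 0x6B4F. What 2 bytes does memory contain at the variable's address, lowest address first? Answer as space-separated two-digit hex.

6B 4F

Split into bytes (most-significant first): 6B 4F.
In big-endian order the high byte comes first in memory.
So the memory order matches the most-significant-first order: 6B 4F.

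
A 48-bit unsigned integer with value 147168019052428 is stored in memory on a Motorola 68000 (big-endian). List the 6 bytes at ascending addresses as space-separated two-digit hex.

147168019052428 in hexadecimal, padded to 48 bits, is 0x85D9397F778C.
Split into bytes (most-significant first): 85 D9 39 7F 77 8C.
Big-endian stores the most-significant byte at the lowest address.
So the memory order matches the most-significant-first order: 85 D9 39 7F 77 8C.

85 D9 39 7F 77 8C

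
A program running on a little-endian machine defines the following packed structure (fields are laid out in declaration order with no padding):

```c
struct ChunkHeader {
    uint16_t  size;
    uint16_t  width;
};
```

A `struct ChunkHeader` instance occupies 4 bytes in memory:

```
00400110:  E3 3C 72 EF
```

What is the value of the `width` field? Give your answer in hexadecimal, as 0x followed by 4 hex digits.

0xEF72

`width` follows `size` (2 bytes), so it starts at byte offset 2 and occupies 2 bytes.
Bytes at offsets 2..3: 72 EF.
In little-endian order the low byte comes first in memory.
Reassemble most-significant byte first: EF 72 → 0xEF72.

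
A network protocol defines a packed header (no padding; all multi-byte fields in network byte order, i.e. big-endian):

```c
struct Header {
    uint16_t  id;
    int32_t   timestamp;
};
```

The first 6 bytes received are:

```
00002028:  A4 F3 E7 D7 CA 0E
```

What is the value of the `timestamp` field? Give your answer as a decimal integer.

`timestamp` follows `id` (2 bytes), so it starts at byte offset 2 and occupies 4 bytes.
Bytes at offsets 2..5: E7 D7 CA 0E.
Big-endian stores the most-significant byte at the lowest address.
The bytes are already most-significant first: 0xE7D7CA0E.
Top bit is set, so as a signed 32-bit value this is 0xE7D7CA0E − 2^32 = -405288434.

-405288434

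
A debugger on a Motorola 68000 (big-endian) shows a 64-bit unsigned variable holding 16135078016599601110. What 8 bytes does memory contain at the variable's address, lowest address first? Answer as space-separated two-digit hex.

16135078016599601110 in hexadecimal, padded to 64 bits, is 0xDFEB4FF802A22FD6.
Split into bytes (most-significant first): DF EB 4F F8 02 A2 2F D6.
In big-endian order the high byte comes first in memory.
So the memory order matches the most-significant-first order: DF EB 4F F8 02 A2 2F D6.

DF EB 4F F8 02 A2 2F D6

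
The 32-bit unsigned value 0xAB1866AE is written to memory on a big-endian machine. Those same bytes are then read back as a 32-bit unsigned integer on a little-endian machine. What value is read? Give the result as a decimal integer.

Stored big-endian, the bytes at ascending addresses are AB 18 66 AE.
Read back as little-endian, the first byte is least significant, giving 0xAE6618AB.
0xAE6618AB = 2925926571.

2925926571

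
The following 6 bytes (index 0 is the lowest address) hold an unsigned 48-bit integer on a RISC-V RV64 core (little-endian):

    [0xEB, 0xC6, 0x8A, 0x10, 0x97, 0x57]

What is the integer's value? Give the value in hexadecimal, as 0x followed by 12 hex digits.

0x5797108AC6EB

Little-endian stores the least-significant byte at the lowest address.
Reassemble most-significant byte first: 57 97 10 8A C6 EB → 0x5797108AC6EB.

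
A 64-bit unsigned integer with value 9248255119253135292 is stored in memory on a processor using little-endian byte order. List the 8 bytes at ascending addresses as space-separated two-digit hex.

BC 5F 45 17 08 67 58 80

9248255119253135292 in hexadecimal, padded to 64 bits, is 0x8058670817455FBC.
Split into bytes (most-significant first): 80 58 67 08 17 45 5F BC.
In little-endian order the low byte comes first in memory.
So at ascending addresses the bytes are BC 5F 45 17 08 67 58 80.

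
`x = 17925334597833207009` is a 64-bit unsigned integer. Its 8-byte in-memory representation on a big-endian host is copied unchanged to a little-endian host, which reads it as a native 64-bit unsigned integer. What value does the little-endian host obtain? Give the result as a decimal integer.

16225587785868035064

17925334597833207009 in 64-bit hexadecimal is 0xF8C394D81FDE2CE1.
Stored big-endian, the bytes at ascending addresses are F8 C3 94 D8 1F DE 2C E1.
Read back as little-endian, the first byte is least significant, giving 0xE12CDE1FD894C3F8.
0xE12CDE1FD894C3F8 = 16225587785868035064.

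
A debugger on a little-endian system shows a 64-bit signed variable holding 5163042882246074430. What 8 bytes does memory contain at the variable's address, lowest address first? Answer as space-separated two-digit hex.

3E E0 62 7C 25 D0 A6 47

5163042882246074430 in hexadecimal, padded to 64 bits, is 0x47A6D0257C62E03E.
Split into bytes (most-significant first): 47 A6 D0 25 7C 62 E0 3E.
Little-endian: lowest address holds the least-significant byte.
So at ascending addresses the bytes are 3E E0 62 7C 25 D0 A6 47.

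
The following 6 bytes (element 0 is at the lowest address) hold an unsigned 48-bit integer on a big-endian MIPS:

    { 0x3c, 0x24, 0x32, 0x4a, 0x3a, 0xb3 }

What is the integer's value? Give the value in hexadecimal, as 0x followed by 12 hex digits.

0x3C24324A3AB3

Big-endian: lowest address holds the most-significant byte.
The bytes are already most-significant first: 0x3C24324A3AB3.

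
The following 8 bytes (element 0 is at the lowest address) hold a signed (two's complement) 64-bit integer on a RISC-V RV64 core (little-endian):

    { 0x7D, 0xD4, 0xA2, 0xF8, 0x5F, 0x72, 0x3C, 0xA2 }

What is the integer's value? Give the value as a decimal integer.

-6756399584443706243

Little-endian stores the least-significant byte at the lowest address.
Reassemble most-significant byte first: A2 3C 72 5F F8 A2 D4 7D → 0xA23C725FF8A2D47D.
Top bit is set, so as a signed 64-bit value this is 0xA23C725FF8A2D47D − 2^64 = -6756399584443706243.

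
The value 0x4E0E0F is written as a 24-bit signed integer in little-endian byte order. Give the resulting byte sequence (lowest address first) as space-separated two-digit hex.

0F 0E 4E

Split into bytes (most-significant first): 4E 0E 0F.
In little-endian order the low byte comes first in memory.
So at ascending addresses the bytes are 0F 0E 4E.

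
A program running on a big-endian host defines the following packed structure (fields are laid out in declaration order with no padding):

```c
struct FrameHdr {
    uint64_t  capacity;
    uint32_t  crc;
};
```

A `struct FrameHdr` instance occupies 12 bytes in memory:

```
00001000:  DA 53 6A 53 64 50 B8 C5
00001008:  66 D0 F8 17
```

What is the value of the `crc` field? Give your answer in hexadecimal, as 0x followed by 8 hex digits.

`crc` follows `capacity` (8 bytes), so it starts at byte offset 8 and occupies 4 bytes.
Bytes at offsets 8..11: 66 D0 F8 17.
In big-endian order the high byte comes first in memory.
The bytes are already most-significant first: 0x66D0F817.

0x66D0F817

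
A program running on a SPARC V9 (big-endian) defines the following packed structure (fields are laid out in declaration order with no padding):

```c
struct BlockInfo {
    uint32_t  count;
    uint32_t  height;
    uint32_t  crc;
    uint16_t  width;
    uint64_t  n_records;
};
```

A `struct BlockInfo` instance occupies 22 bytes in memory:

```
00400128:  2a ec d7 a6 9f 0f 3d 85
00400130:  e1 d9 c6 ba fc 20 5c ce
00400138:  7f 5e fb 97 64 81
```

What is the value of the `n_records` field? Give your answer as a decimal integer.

`n_records` follows `count` (4 B), `height` (4 B), `crc` (4 B), `width` (2 B), so it starts at offset 4 + 4 + 4 + 2 = 14 and occupies 8 bytes.
Bytes at offsets 14..21: 5C CE 7F 5E FB 97 64 81.
Big-endian stores the most-significant byte at the lowest address.
The bytes are already most-significant first: 0x5CCE7F5EFB976481.
0x5CCE7F5EFB976481 = 6687422542616421505.

6687422542616421505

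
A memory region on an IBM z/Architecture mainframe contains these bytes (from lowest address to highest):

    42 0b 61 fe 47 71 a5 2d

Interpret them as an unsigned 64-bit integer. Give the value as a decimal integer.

Big-endian stores the most-significant byte at the lowest address.
The bytes are already most-significant first: 0x420B61FE4771A52D.
0x420B61FE4771A52D = 4759005175995278637.

4759005175995278637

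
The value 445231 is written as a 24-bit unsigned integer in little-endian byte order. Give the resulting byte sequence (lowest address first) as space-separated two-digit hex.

445231 in hexadecimal, padded to 24 bits, is 0x06CB2F.
Split into bytes (most-significant first): 06 CB 2F.
Little-endian: lowest address holds the least-significant byte.
So at ascending addresses the bytes are 2F CB 06.

2F CB 06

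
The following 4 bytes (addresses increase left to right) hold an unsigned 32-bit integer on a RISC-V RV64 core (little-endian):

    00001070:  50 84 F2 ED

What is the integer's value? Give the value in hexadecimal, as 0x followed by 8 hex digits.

Little-endian: lowest address holds the least-significant byte.
Reassemble most-significant byte first: ED F2 84 50 → 0xEDF28450.

0xEDF28450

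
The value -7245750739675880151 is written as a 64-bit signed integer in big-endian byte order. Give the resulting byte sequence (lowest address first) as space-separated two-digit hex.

Two's complement of -7245750739675880151 in 64 bits: 7245750739675880151 = 0x648E13E879679AD7; invert → 0x9B71EC1786986528; add 1 → 0x9B71EC1786986529.
Split into bytes (most-significant first): 9B 71 EC 17 86 98 65 29.
Big-endian stores the most-significant byte at the lowest address.
So the memory order matches the most-significant-first order: 9B 71 EC 17 86 98 65 29.

9B 71 EC 17 86 98 65 29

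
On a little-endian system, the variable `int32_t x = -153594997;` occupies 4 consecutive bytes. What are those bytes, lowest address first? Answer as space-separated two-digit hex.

8B 53 D8 F6

Two's complement of -153594997 in 32 bits: 153594997 = 0x0927AC75; invert → 0xF6D8538A; add 1 → 0xF6D8538B.
Split into bytes (most-significant first): F6 D8 53 8B.
Little-endian: lowest address holds the least-significant byte.
So at ascending addresses the bytes are 8B 53 D8 F6.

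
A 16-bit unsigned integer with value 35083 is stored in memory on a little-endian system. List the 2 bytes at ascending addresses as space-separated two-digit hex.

0B 89

35083 in hexadecimal, padded to 16 bits, is 0x890B.
Split into bytes (most-significant first): 89 0B.
Little-endian: lowest address holds the least-significant byte.
So at ascending addresses the bytes are 0B 89.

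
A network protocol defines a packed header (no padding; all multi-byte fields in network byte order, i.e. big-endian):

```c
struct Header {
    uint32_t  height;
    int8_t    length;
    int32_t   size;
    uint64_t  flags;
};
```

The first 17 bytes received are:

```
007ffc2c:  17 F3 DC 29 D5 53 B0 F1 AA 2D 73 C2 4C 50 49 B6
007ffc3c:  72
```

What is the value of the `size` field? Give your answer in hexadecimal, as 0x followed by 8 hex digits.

`size` follows `height` (4 B), `length` (1 B), so it starts at offset 4 + 1 = 5 and occupies 4 bytes.
Bytes at offsets 5..8: 53 B0 F1 AA.
In big-endian order the high byte comes first in memory.
The bytes are already most-significant first: 0x53B0F1AA.

0x53B0F1AA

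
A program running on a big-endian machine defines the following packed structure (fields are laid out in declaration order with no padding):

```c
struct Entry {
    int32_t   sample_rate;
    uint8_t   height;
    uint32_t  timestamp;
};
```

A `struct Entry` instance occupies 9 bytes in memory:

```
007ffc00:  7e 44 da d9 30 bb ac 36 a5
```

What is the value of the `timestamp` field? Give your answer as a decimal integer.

3148625573

`timestamp` follows `sample_rate` (4 B), `height` (1 B), so it starts at offset 4 + 1 = 5 and occupies 4 bytes.
Bytes at offsets 5..8: BB AC 36 A5.
In big-endian order the high byte comes first in memory.
The bytes are already most-significant first: 0xBBAC36A5.
0xBBAC36A5 = 3148625573.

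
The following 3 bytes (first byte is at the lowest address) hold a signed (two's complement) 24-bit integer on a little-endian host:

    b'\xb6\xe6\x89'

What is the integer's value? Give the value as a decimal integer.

Little-endian stores the least-significant byte at the lowest address.
Reassemble most-significant byte first: 89 E6 B6 → 0x89E6B6.
Top bit is set, so as a signed 24-bit value this is 0x89E6B6 − 2^24 = -7739722.

-7739722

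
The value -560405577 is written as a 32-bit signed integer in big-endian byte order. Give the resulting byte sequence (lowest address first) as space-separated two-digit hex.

DE 98 E3 B7

Two's complement of -560405577 in 32 bits: 560405577 = 0x21671C49; invert → 0xDE98E3B6; add 1 → 0xDE98E3B7.
Split into bytes (most-significant first): DE 98 E3 B7.
Big-endian: lowest address holds the most-significant byte.
So the memory order matches the most-significant-first order: DE 98 E3 B7.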